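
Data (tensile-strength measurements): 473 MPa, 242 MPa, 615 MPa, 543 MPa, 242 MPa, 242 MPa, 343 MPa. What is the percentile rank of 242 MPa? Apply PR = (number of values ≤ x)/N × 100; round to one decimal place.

N = 7.
Strictly below 242: 0. Equal to 242: 3.
PR = 3/7 × 100 = 42.9

42.9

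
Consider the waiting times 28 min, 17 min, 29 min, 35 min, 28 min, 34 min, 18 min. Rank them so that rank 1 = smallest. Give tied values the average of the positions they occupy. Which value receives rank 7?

35

Sorted (ascending): 17, 18, 28, 28, 29, 34, 35
The 2 values of 28 occupy positions 3–4 → average rank (3+4)/2 = 3.5.
Rank 7 → value 35.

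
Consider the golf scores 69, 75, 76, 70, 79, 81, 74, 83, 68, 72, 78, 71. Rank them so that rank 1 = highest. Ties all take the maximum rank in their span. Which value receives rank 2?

81

Sorted (descending): 83, 81, 79, 78, 76, 75, 74, 72, 71, 70, 69, 68
No ties — each value takes its position as its rank.
Rank 2 → value 81.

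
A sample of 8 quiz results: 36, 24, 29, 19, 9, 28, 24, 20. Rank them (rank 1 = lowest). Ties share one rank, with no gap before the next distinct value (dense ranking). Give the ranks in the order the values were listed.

7, 4, 6, 2, 1, 5, 4, 3

Sorted (ascending): 9, 19, 20, 24, 24, 28, 29, 36
The 2 values of 24 share dense rank 4.
Remaining distinct values take the next consecutive integers.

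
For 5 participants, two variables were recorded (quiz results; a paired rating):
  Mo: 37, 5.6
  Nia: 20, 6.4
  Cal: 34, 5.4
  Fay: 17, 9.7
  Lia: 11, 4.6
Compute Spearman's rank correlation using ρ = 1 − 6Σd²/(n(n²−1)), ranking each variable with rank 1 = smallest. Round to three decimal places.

0.100

Ranks of variable 1: 5, 3, 4, 2, 1
Ranks of variable 2: 3, 4, 2, 5, 1
d = r₁ − r₂: 2, -1, 2, -3, 0
d²: 4, 1, 4, 9, 0; Σd² = 18
ρ = 1 − 6·18/(5·24) = 1 − 108/120 = 0.100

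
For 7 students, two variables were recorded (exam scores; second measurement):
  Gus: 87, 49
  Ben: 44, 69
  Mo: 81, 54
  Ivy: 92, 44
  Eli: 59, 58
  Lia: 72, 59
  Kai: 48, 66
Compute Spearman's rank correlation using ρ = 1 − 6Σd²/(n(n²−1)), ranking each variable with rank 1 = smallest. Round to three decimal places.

-0.964

Ranks of variable 1: 6, 1, 5, 7, 3, 4, 2
Ranks of variable 2: 2, 7, 3, 1, 4, 5, 6
d = r₁ − r₂: 4, -6, 2, 6, -1, -1, -4
d²: 16, 36, 4, 36, 1, 1, 16; Σd² = 110
ρ = 1 − 6·110/(7·48) = 1 − 660/336 = -0.964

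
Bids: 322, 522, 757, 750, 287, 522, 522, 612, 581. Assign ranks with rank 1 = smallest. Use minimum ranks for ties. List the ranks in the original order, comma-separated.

2, 3, 9, 8, 1, 3, 3, 7, 6

Sorted (ascending): 287, 322, 522, 522, 522, 581, 612, 750, 757
The 3 values of 522 occupy positions 3–5 → each gets rank 3.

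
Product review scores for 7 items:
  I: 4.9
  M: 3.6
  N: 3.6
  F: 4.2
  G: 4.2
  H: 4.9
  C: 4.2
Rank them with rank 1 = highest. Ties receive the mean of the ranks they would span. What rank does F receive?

Sorted (descending): 4.9, 4.9, 4.2, 4.2, 4.2, 3.6, 3.6
The 2 values of 4.9 occupy positions 1–2 → average rank (1+2)/2 = 1.5.
The 3 values of 4.2 occupy positions 3–5 → average rank 4.
The 2 values of 3.6 occupy positions 6–7 → average rank (6+7)/2 = 6.5.
F has value 4.2 → rank 4.

4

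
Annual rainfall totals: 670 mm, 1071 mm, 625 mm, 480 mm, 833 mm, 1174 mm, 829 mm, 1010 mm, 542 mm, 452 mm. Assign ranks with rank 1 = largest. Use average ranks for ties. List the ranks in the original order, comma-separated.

Sorted (descending): 1174, 1071, 1010, 833, 829, 670, 625, 542, 480, 452
No ties — each value takes its position as its rank.

6, 2, 7, 9, 4, 1, 5, 3, 8, 10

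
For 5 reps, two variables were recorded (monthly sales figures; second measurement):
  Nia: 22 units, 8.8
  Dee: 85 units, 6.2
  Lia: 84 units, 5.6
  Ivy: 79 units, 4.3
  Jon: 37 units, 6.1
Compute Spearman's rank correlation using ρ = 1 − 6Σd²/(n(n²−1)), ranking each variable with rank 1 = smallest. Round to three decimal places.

Ranks of variable 1: 1, 5, 4, 3, 2
Ranks of variable 2: 5, 4, 2, 1, 3
d = r₁ − r₂: -4, 1, 2, 2, -1
d²: 16, 1, 4, 4, 1; Σd² = 26
ρ = 1 − 6·26/(5·24) = 1 − 156/120 = -0.300

-0.300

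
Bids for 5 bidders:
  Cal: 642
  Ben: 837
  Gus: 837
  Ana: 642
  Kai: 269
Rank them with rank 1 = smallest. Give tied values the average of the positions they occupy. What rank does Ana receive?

2.5

Sorted (ascending): 269, 642, 642, 837, 837
The 2 values of 642 occupy positions 2–3 → average rank (2+3)/2 = 2.5.
The 2 values of 837 occupy positions 4–5 → average rank (4+5)/2 = 4.5.
Ana has value 642 → rank 2.5.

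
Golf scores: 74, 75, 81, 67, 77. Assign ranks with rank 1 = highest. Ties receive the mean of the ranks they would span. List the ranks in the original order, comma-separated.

Sorted (descending): 81, 77, 75, 74, 67
No ties — each value takes its position as its rank.

4, 3, 1, 5, 2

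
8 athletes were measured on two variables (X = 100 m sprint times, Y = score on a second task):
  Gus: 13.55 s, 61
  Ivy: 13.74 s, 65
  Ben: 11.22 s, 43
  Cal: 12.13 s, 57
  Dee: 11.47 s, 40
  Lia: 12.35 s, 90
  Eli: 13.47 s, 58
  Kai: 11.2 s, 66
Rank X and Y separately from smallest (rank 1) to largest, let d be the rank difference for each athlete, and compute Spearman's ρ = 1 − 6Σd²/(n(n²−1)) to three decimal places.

Ranks of variable 1: 7, 8, 2, 4, 3, 5, 6, 1
Ranks of variable 2: 5, 6, 2, 3, 1, 8, 4, 7
d = r₁ − r₂: 2, 2, 0, 1, 2, -3, 2, -6
d²: 4, 4, 0, 1, 4, 9, 4, 36; Σd² = 62
ρ = 1 − 6·62/(8·63) = 1 − 372/504 = 0.262

0.262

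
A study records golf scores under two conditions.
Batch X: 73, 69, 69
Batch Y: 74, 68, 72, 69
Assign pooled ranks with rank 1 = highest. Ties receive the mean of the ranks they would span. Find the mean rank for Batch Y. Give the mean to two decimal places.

4.00

Sorted (descending): 74, 73, 72, 69, 69, 69, 68
The 3 values of 69 occupy positions 4–6 → average rank 5.
Batch Y values → pooled ranks: 74→1, 68→7, 72→3, 69→5
Mean rank = (1 + 7 + 3 + 5) / 4 = 4.00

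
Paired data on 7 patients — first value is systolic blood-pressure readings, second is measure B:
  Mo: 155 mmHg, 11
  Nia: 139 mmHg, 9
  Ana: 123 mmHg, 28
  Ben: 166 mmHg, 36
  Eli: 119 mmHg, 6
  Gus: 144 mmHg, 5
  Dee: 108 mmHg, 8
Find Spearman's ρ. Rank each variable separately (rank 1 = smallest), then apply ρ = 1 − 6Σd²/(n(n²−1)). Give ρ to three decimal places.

Ranks of variable 1: 6, 4, 3, 7, 2, 5, 1
Ranks of variable 2: 5, 4, 6, 7, 2, 1, 3
d = r₁ − r₂: 1, 0, -3, 0, 0, 4, -2
d²: 1, 0, 9, 0, 0, 16, 4; Σd² = 30
ρ = 1 − 6·30/(7·48) = 1 − 180/336 = 0.464

0.464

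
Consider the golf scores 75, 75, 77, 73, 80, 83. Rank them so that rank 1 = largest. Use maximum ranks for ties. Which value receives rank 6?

Sorted (descending): 83, 80, 77, 75, 75, 73
The 2 values of 75 occupy positions 4–5 → each gets rank 5.
Rank 6 → value 73.

73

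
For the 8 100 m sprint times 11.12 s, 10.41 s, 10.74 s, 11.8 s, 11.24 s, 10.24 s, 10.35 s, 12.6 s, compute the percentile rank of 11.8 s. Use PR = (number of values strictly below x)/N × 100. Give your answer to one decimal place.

75.0

N = 8.
Strictly below 11.8: 6. Equal to 11.8: 1.
PR = 6/8 × 100 = 75.0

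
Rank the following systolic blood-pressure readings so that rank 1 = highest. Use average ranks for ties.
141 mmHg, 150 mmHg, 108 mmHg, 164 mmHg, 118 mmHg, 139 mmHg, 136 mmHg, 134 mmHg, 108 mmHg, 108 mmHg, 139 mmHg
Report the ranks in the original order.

3, 2, 10, 1, 8, 4.5, 6, 7, 10, 10, 4.5

Sorted (descending): 164, 150, 141, 139, 139, 136, 134, 118, 108, 108, 108
The 2 values of 139 occupy positions 4–5 → average rank (4+5)/2 = 4.5.
The 3 values of 108 occupy positions 9–11 → average rank 10.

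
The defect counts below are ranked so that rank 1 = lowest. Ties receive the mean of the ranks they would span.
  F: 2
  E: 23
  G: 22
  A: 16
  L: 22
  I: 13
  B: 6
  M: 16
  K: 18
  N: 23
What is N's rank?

Sorted (ascending): 2, 6, 13, 16, 16, 18, 22, 22, 23, 23
The 2 values of 16 occupy positions 4–5 → average rank (4+5)/2 = 4.5.
The 2 values of 22 occupy positions 7–8 → average rank (7+8)/2 = 7.5.
The 2 values of 23 occupy positions 9–10 → average rank (9+10)/2 = 9.5.
N has value 23 → rank 9.5.

9.5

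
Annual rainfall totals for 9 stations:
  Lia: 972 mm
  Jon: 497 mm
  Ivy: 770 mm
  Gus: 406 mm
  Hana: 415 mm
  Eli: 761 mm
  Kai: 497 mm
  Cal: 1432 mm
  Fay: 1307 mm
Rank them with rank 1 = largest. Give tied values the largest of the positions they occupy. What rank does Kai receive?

Sorted (descending): 1432, 1307, 972, 770, 761, 497, 497, 415, 406
The 2 values of 497 occupy positions 6–7 → each gets rank 7.
Kai has value 497 mm → rank 7.

7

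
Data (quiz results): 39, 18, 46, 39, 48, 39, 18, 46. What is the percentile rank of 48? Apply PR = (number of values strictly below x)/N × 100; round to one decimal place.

87.5

N = 8.
Strictly below 48: 7. Equal to 48: 1.
PR = 7/8 × 100 = 87.5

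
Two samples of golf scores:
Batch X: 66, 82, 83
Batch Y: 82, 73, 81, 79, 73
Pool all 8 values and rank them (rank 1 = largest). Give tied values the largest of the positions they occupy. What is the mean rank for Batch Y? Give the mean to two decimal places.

Sorted (descending): 83, 82, 82, 81, 79, 73, 73, 66
The 2 values of 82 occupy positions 2–3 → each gets rank 3.
The 2 values of 73 occupy positions 6–7 → each gets rank 7.
Batch Y values → pooled ranks: 82→3, 73→7, 81→4, 79→5, 73→7
Mean rank = (3 + 7 + 4 + 5 + 7) / 5 = 5.20

5.20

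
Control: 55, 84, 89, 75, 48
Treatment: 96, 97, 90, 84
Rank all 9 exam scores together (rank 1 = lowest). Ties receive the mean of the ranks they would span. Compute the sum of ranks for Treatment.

Sorted (ascending): 48, 55, 75, 84, 84, 89, 90, 96, 97
The 2 values of 84 occupy positions 4–5 → average rank (4+5)/2 = 4.5.
Treatment values → pooled ranks: 96→8, 97→9, 90→7, 84→4.5
Rank sum = 8 + 9 + 7 + 4.5 = 28.5

28.5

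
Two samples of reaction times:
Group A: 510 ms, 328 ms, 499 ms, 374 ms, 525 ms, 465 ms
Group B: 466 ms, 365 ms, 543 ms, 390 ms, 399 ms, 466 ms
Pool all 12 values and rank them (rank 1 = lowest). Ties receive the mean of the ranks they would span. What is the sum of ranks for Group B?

Sorted (ascending): 328, 365, 374, 390, 399, 465, 466, 466, 499, 510, 525, 543
The 2 values of 466 occupy positions 7–8 → average rank (7+8)/2 = 7.5.
Group B values → pooled ranks: 466→7.5, 365→2, 543→12, 390→4, 399→5, 466→7.5
Rank sum = 7.5 + 2 + 12 + 4 + 5 + 7.5 = 38

38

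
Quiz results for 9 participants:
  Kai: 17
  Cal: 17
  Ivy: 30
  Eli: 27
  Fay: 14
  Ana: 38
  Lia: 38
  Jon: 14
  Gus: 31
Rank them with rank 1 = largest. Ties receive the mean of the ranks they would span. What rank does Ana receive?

Sorted (descending): 38, 38, 31, 30, 27, 17, 17, 14, 14
The 2 values of 38 occupy positions 1–2 → average rank (1+2)/2 = 1.5.
The 2 values of 17 occupy positions 6–7 → average rank (6+7)/2 = 6.5.
The 2 values of 14 occupy positions 8–9 → average rank (8+9)/2 = 8.5.
Ana has value 38 → rank 1.5.

1.5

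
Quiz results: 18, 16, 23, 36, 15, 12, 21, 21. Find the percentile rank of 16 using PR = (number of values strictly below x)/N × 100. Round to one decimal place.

25.0

N = 8.
Strictly below 16: 2. Equal to 16: 1.
PR = 2/8 × 100 = 25.0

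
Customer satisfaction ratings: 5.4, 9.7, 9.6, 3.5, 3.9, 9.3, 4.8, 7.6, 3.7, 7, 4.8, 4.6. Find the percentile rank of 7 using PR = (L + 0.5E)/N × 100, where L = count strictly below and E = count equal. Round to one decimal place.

N = 12.
Strictly below 7: 7. Equal to 7: 1.
PR = (7 + 0.5·1)/12 × 100 = 62.5

62.5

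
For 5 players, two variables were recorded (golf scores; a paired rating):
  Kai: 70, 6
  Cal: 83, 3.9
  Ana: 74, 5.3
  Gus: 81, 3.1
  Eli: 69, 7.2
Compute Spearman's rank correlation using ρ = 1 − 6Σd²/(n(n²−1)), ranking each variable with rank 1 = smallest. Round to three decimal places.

Ranks of variable 1: 2, 5, 3, 4, 1
Ranks of variable 2: 4, 2, 3, 1, 5
d = r₁ − r₂: -2, 3, 0, 3, -4
d²: 4, 9, 0, 9, 16; Σd² = 38
ρ = 1 − 6·38/(5·24) = 1 − 228/120 = -0.900

-0.900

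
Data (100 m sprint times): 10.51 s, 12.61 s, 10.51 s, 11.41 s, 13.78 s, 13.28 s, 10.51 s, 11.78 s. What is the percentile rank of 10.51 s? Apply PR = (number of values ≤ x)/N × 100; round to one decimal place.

N = 8.
Strictly below 10.51: 0. Equal to 10.51: 3.
PR = 3/8 × 100 = 37.5

37.5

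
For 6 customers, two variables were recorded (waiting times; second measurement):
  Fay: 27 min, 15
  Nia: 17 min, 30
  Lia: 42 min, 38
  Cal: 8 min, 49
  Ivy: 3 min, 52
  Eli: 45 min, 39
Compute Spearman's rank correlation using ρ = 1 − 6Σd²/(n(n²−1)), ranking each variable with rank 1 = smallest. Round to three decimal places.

-0.486

Ranks of variable 1: 4, 3, 5, 2, 1, 6
Ranks of variable 2: 1, 2, 3, 5, 6, 4
d = r₁ − r₂: 3, 1, 2, -3, -5, 2
d²: 9, 1, 4, 9, 25, 4; Σd² = 52
ρ = 1 − 6·52/(6·35) = 1 − 312/210 = -0.486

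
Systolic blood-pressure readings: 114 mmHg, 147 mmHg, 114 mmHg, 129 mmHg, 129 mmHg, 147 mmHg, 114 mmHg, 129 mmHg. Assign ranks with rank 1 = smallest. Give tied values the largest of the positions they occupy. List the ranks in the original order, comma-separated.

3, 8, 3, 6, 6, 8, 3, 6

Sorted (ascending): 114, 114, 114, 129, 129, 129, 147, 147
The 3 values of 114 occupy positions 1–3 → each gets rank 3.
The 3 values of 129 occupy positions 4–6 → each gets rank 6.
The 2 values of 147 occupy positions 7–8 → each gets rank 8.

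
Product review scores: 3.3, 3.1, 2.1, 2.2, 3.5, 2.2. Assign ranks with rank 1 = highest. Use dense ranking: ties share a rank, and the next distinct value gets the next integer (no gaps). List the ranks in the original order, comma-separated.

2, 3, 5, 4, 1, 4

Sorted (descending): 3.5, 3.3, 3.1, 2.2, 2.2, 2.1
The 2 values of 2.2 share dense rank 4.
Remaining distinct values take the next consecutive integers.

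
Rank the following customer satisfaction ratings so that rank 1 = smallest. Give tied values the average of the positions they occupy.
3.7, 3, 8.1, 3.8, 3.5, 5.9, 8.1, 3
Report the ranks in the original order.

4, 1.5, 7.5, 5, 3, 6, 7.5, 1.5

Sorted (ascending): 3, 3, 3.5, 3.7, 3.8, 5.9, 8.1, 8.1
The 2 values of 3 occupy positions 1–2 → average rank (1+2)/2 = 1.5.
The 2 values of 8.1 occupy positions 7–8 → average rank (7+8)/2 = 7.5.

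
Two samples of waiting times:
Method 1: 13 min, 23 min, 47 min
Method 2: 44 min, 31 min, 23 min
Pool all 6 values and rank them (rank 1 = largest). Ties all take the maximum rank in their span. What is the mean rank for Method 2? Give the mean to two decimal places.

Sorted (descending): 47, 44, 31, 23, 23, 13
The 2 values of 23 occupy positions 4–5 → each gets rank 5.
Method 2 values → pooled ranks: 44→2, 31→3, 23→5
Mean rank = (2 + 3 + 5) / 3 = 3.33

3.33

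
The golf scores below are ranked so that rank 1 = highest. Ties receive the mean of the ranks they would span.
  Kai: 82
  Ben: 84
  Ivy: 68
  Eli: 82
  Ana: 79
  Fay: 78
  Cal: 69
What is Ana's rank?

4

Sorted (descending): 84, 82, 82, 79, 78, 69, 68
The 2 values of 82 occupy positions 2–3 → average rank (2+3)/2 = 2.5.
Ana has value 79 → rank 4.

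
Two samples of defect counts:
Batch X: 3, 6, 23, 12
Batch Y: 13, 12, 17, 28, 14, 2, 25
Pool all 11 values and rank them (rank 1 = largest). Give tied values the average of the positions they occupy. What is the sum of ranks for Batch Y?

Sorted (descending): 28, 25, 23, 17, 14, 13, 12, 12, 6, 3, 2
The 2 values of 12 occupy positions 7–8 → average rank (7+8)/2 = 7.5.
Batch Y values → pooled ranks: 13→6, 12→7.5, 17→4, 28→1, 14→5, 2→11, 25→2
Rank sum = 6 + 7.5 + 4 + 1 + 5 + 11 + 2 = 36.5

36.5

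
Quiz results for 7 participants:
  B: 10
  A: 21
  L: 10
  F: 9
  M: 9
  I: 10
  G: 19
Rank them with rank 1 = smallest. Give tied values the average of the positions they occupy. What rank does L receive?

Sorted (ascending): 9, 9, 10, 10, 10, 19, 21
The 2 values of 9 occupy positions 1–2 → average rank (1+2)/2 = 1.5.
The 3 values of 10 occupy positions 3–5 → average rank 4.
L has value 10 → rank 4.

4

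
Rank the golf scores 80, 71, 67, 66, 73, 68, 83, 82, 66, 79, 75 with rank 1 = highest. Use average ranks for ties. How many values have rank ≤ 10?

Sorted (descending): 83, 82, 80, 79, 75, 73, 71, 68, 67, 66, 66
The 2 values of 66 occupy positions 10–11 → average rank (10+11)/2 = 10.5.
Ranks ≤ 10: {1, 2, 3, 4, 5, 6, 7, 8, 9} → 9 values.

9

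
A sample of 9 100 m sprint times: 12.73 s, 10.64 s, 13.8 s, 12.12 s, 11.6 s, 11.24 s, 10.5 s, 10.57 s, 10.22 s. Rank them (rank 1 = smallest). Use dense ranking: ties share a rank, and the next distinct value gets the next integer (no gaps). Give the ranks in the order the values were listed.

Sorted (ascending): 10.22, 10.5, 10.57, 10.64, 11.24, 11.6, 12.12, 12.73, 13.8
No ties — each value takes its position as its rank.

8, 4, 9, 7, 6, 5, 2, 3, 1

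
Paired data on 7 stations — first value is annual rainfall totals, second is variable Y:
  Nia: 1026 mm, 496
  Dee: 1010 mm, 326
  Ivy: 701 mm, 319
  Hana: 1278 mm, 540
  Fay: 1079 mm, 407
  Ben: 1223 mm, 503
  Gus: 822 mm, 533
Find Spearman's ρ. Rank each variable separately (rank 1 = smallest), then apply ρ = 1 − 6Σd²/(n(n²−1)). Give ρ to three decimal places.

Ranks of variable 1: 4, 3, 1, 7, 5, 6, 2
Ranks of variable 2: 4, 2, 1, 7, 3, 5, 6
d = r₁ − r₂: 0, 1, 0, 0, 2, 1, -4
d²: 0, 1, 0, 0, 4, 1, 16; Σd² = 22
ρ = 1 − 6·22/(7·48) = 1 − 132/336 = 0.607

0.607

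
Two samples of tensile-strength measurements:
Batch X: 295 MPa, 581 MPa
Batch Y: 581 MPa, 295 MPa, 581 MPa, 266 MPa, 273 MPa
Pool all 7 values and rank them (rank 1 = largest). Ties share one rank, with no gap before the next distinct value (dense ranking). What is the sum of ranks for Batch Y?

Sorted (descending): 581, 581, 581, 295, 295, 273, 266
The 3 values of 581 share dense rank 1.
The 2 values of 295 share dense rank 2.
Remaining distinct values take the next consecutive integers.
Batch Y values → pooled ranks: 581→1, 295→2, 581→1, 266→4, 273→3
Rank sum = 1 + 2 + 1 + 4 + 3 = 11

11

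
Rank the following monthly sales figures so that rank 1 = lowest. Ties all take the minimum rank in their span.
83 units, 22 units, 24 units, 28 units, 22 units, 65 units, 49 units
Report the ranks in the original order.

7, 1, 3, 4, 1, 6, 5

Sorted (ascending): 22, 22, 24, 28, 49, 65, 83
The 2 values of 22 occupy positions 1–2 → each gets rank 1.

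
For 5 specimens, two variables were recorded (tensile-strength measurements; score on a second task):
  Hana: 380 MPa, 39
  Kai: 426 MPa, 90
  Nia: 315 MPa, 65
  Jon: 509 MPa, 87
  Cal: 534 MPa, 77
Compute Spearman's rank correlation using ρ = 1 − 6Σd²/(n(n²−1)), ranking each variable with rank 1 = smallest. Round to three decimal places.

0.500

Ranks of variable 1: 2, 3, 1, 4, 5
Ranks of variable 2: 1, 5, 2, 4, 3
d = r₁ − r₂: 1, -2, -1, 0, 2
d²: 1, 4, 1, 0, 4; Σd² = 10
ρ = 1 − 6·10/(5·24) = 1 − 60/120 = 0.500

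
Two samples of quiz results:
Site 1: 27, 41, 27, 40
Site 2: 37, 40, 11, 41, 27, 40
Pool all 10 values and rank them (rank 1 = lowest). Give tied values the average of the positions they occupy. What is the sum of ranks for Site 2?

32.5

Sorted (ascending): 11, 27, 27, 27, 37, 40, 40, 40, 41, 41
The 3 values of 27 occupy positions 2–4 → average rank 3.
The 3 values of 40 occupy positions 6–8 → average rank 7.
The 2 values of 41 occupy positions 9–10 → average rank (9+10)/2 = 9.5.
Site 2 values → pooled ranks: 37→5, 40→7, 11→1, 41→9.5, 27→3, 40→7
Rank sum = 5 + 7 + 1 + 9.5 + 3 + 7 = 32.5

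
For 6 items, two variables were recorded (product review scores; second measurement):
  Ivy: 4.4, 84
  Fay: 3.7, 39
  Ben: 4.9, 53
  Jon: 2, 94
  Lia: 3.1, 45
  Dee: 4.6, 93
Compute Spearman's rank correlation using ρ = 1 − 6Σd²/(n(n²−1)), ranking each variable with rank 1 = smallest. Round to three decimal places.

-0.086

Ranks of variable 1: 4, 3, 6, 1, 2, 5
Ranks of variable 2: 4, 1, 3, 6, 2, 5
d = r₁ − r₂: 0, 2, 3, -5, 0, 0
d²: 0, 4, 9, 25, 0, 0; Σd² = 38
ρ = 1 − 6·38/(6·35) = 1 − 228/210 = -0.086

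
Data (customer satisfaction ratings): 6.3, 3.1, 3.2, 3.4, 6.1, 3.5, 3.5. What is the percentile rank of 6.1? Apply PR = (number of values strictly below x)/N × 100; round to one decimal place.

N = 7.
Strictly below 6.1: 5. Equal to 6.1: 1.
PR = 5/7 × 100 = 71.4

71.4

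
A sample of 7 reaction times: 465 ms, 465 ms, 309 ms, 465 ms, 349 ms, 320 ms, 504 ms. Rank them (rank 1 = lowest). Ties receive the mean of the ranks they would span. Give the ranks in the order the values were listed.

Sorted (ascending): 309, 320, 349, 465, 465, 465, 504
The 3 values of 465 occupy positions 4–6 → average rank 5.

5, 5, 1, 5, 3, 2, 7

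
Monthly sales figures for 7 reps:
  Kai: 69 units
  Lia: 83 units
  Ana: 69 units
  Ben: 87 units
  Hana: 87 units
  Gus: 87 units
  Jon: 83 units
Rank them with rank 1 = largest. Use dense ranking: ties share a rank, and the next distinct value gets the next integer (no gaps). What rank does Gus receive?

Sorted (descending): 87, 87, 87, 83, 83, 69, 69
The 3 values of 87 share dense rank 1.
The 2 values of 83 share dense rank 2.
The 2 values of 69 share dense rank 3.
Gus has value 87 units → rank 1.

1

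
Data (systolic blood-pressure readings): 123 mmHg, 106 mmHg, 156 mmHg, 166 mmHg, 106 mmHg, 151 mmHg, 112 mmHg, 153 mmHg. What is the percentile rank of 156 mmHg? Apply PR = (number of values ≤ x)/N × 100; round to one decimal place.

87.5

N = 8.
Strictly below 156: 6. Equal to 156: 1.
PR = 7/8 × 100 = 87.5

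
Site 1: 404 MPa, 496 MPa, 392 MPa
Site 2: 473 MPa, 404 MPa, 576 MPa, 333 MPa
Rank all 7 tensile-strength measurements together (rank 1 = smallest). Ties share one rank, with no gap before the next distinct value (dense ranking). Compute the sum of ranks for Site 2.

Sorted (ascending): 333, 392, 404, 404, 473, 496, 576
The 2 values of 404 share dense rank 3.
Remaining distinct values take the next consecutive integers.
Site 2 values → pooled ranks: 473→4, 404→3, 576→6, 333→1
Rank sum = 4 + 3 + 6 + 1 = 14

14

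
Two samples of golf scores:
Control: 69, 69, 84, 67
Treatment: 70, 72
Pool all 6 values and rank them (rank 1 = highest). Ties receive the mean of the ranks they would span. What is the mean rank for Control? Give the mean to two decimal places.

Sorted (descending): 84, 72, 70, 69, 69, 67
The 2 values of 69 occupy positions 4–5 → average rank (4+5)/2 = 4.5.
Control values → pooled ranks: 69→4.5, 69→4.5, 84→1, 67→6
Mean rank = (4.5 + 4.5 + 1 + 6) / 4 = 4.00

4.00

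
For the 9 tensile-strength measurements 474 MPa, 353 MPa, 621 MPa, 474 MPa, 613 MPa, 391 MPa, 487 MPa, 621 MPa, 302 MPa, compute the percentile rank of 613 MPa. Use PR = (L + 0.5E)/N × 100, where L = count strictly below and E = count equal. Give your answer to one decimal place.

N = 9.
Strictly below 613: 6. Equal to 613: 1.
PR = (6 + 0.5·1)/9 × 100 = 72.2

72.2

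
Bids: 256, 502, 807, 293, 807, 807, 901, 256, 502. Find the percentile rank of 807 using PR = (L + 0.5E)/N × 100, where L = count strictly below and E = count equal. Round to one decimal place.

72.2

N = 9.
Strictly below 807: 5. Equal to 807: 3.
PR = (5 + 0.5·3)/9 × 100 = 72.2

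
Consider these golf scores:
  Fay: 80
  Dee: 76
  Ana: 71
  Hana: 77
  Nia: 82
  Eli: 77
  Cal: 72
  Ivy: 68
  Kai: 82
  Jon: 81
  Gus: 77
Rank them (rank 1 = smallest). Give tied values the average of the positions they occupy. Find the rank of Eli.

6

Sorted (ascending): 68, 71, 72, 76, 77, 77, 77, 80, 81, 82, 82
The 3 values of 77 occupy positions 5–7 → average rank 6.
The 2 values of 82 occupy positions 10–11 → average rank (10+11)/2 = 10.5.
Eli has value 77 → rank 6.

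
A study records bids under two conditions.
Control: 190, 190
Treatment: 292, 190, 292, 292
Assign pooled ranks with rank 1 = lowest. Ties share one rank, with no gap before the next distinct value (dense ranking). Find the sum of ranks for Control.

2

Sorted (ascending): 190, 190, 190, 292, 292, 292
The 3 values of 190 share dense rank 1.
The 3 values of 292 share dense rank 2.
Control values → pooled ranks: 190→1, 190→1
Rank sum = 1 + 1 = 2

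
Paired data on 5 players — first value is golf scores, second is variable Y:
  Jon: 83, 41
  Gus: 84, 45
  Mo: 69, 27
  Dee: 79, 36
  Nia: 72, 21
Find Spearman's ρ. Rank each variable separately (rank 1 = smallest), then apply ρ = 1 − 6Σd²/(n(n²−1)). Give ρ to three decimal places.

Ranks of variable 1: 4, 5, 1, 3, 2
Ranks of variable 2: 4, 5, 2, 3, 1
d = r₁ − r₂: 0, 0, -1, 0, 1
d²: 0, 0, 1, 0, 1; Σd² = 2
ρ = 1 − 6·2/(5·24) = 1 − 12/120 = 0.900

0.900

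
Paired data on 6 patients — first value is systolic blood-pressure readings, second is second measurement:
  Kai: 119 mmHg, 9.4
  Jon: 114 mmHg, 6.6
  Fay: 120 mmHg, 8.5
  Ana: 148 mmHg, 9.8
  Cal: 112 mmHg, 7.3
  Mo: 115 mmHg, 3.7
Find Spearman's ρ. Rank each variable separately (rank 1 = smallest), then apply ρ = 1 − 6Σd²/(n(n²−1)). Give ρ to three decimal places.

Ranks of variable 1: 4, 2, 5, 6, 1, 3
Ranks of variable 2: 5, 2, 4, 6, 3, 1
d = r₁ − r₂: -1, 0, 1, 0, -2, 2
d²: 1, 0, 1, 0, 4, 4; Σd² = 10
ρ = 1 − 6·10/(6·35) = 1 − 60/210 = 0.714

0.714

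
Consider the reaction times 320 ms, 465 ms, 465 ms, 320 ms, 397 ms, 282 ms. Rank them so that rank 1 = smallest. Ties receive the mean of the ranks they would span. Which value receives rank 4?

Sorted (ascending): 282, 320, 320, 397, 465, 465
The 2 values of 320 occupy positions 2–3 → average rank (2+3)/2 = 2.5.
The 2 values of 465 occupy positions 5–6 → average rank (5+6)/2 = 5.5.
Rank 4 → value 397.

397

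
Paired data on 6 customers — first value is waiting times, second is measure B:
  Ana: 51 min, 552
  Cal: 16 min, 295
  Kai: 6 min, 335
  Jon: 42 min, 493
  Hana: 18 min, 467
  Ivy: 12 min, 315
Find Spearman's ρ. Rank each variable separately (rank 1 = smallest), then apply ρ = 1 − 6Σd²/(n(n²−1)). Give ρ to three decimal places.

Ranks of variable 1: 6, 3, 1, 5, 4, 2
Ranks of variable 2: 6, 1, 3, 5, 4, 2
d = r₁ − r₂: 0, 2, -2, 0, 0, 0
d²: 0, 4, 4, 0, 0, 0; Σd² = 8
ρ = 1 − 6·8/(6·35) = 1 − 48/210 = 0.771

0.771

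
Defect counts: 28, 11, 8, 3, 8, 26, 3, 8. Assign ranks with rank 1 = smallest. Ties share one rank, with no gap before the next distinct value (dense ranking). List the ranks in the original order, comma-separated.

Sorted (ascending): 3, 3, 8, 8, 8, 11, 26, 28
The 2 values of 3 share dense rank 1.
The 3 values of 8 share dense rank 2.
Remaining distinct values take the next consecutive integers.

5, 3, 2, 1, 2, 4, 1, 2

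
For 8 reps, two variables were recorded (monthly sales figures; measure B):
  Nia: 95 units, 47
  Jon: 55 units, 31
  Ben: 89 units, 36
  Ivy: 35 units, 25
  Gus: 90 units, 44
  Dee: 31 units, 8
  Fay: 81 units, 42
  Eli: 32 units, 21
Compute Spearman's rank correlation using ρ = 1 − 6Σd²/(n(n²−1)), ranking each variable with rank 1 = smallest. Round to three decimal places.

Ranks of variable 1: 8, 4, 6, 3, 7, 1, 5, 2
Ranks of variable 2: 8, 4, 5, 3, 7, 1, 6, 2
d = r₁ − r₂: 0, 0, 1, 0, 0, 0, -1, 0
d²: 0, 0, 1, 0, 0, 0, 1, 0; Σd² = 2
ρ = 1 − 6·2/(8·63) = 1 − 12/504 = 0.976

0.976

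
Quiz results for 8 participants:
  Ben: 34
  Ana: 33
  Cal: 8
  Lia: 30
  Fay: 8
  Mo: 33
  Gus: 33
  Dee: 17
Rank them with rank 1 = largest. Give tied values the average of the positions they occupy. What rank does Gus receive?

Sorted (descending): 34, 33, 33, 33, 30, 17, 8, 8
The 3 values of 33 occupy positions 2–4 → average rank 3.
The 2 values of 8 occupy positions 7–8 → average rank (7+8)/2 = 7.5.
Gus has value 33 → rank 3.

3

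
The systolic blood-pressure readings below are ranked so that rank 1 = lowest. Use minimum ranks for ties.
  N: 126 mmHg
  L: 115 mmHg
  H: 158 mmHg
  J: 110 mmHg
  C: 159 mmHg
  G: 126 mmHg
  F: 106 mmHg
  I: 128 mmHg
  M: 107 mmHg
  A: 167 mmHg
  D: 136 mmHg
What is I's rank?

Sorted (ascending): 106, 107, 110, 115, 126, 126, 128, 136, 158, 159, 167
The 2 values of 126 occupy positions 5–6 → each gets rank 5.
I has value 128 mmHg → rank 7.

7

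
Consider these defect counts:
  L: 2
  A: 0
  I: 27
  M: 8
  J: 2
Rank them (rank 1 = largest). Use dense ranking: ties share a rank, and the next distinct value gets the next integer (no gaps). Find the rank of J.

Sorted (descending): 27, 8, 2, 2, 0
The 2 values of 2 share dense rank 3.
Remaining distinct values take the next consecutive integers.
J has value 2 → rank 3.

3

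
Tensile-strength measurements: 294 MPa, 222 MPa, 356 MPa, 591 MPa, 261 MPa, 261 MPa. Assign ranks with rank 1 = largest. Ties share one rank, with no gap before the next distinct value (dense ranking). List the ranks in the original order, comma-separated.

3, 5, 2, 1, 4, 4

Sorted (descending): 591, 356, 294, 261, 261, 222
The 2 values of 261 share dense rank 4.
Remaining distinct values take the next consecutive integers.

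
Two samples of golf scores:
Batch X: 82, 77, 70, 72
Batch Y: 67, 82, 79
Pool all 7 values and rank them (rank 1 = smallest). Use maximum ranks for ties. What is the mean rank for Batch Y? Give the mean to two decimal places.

Sorted (ascending): 67, 70, 72, 77, 79, 82, 82
The 2 values of 82 occupy positions 6–7 → each gets rank 7.
Batch Y values → pooled ranks: 67→1, 82→7, 79→5
Mean rank = (1 + 7 + 5) / 3 = 4.33

4.33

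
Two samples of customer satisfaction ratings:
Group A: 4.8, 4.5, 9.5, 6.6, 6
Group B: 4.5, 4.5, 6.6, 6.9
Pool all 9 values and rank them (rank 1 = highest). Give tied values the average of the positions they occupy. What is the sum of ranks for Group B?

Sorted (descending): 9.5, 6.9, 6.6, 6.6, 6, 4.8, 4.5, 4.5, 4.5
The 2 values of 6.6 occupy positions 3–4 → average rank (3+4)/2 = 3.5.
The 3 values of 4.5 occupy positions 7–9 → average rank 8.
Group B values → pooled ranks: 4.5→8, 4.5→8, 6.6→3.5, 6.9→2
Rank sum = 8 + 8 + 3.5 + 2 = 21.5

21.5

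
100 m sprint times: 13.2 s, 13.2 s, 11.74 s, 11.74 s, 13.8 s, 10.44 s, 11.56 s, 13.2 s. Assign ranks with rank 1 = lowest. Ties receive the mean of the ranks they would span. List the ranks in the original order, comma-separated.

Sorted (ascending): 10.44, 11.56, 11.74, 11.74, 13.2, 13.2, 13.2, 13.8
The 2 values of 11.74 occupy positions 3–4 → average rank (3+4)/2 = 3.5.
The 3 values of 13.2 occupy positions 5–7 → average rank 6.

6, 6, 3.5, 3.5, 8, 1, 2, 6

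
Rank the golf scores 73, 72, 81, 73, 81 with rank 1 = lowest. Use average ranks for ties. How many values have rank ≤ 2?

Sorted (ascending): 72, 73, 73, 81, 81
The 2 values of 73 occupy positions 2–3 → average rank (2+3)/2 = 2.5.
The 2 values of 81 occupy positions 4–5 → average rank (4+5)/2 = 4.5.
Ranks ≤ 2: {1} → 1 value.

1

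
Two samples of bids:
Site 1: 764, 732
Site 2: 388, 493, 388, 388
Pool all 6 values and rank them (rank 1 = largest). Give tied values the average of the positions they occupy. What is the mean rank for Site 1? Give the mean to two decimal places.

1.50

Sorted (descending): 764, 732, 493, 388, 388, 388
The 3 values of 388 occupy positions 4–6 → average rank 5.
Site 1 values → pooled ranks: 764→1, 732→2
Mean rank = (1 + 2) / 2 = 1.50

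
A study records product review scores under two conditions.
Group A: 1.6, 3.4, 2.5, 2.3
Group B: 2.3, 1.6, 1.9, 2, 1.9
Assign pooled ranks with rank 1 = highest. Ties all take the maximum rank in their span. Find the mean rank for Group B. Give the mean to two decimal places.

6.40

Sorted (descending): 3.4, 2.5, 2.3, 2.3, 2, 1.9, 1.9, 1.6, 1.6
The 2 values of 2.3 occupy positions 3–4 → each gets rank 4.
The 2 values of 1.9 occupy positions 6–7 → each gets rank 7.
The 2 values of 1.6 occupy positions 8–9 → each gets rank 9.
Group B values → pooled ranks: 2.3→4, 1.6→9, 1.9→7, 2→5, 1.9→7
Mean rank = (4 + 9 + 7 + 5 + 7) / 5 = 6.40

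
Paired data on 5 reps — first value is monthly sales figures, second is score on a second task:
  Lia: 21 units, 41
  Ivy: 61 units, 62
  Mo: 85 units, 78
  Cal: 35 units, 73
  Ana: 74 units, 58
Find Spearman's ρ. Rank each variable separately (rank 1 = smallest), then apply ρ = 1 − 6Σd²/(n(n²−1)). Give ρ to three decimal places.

Ranks of variable 1: 1, 3, 5, 2, 4
Ranks of variable 2: 1, 3, 5, 4, 2
d = r₁ − r₂: 0, 0, 0, -2, 2
d²: 0, 0, 0, 4, 4; Σd² = 8
ρ = 1 − 6·8/(5·24) = 1 − 48/120 = 0.600

0.600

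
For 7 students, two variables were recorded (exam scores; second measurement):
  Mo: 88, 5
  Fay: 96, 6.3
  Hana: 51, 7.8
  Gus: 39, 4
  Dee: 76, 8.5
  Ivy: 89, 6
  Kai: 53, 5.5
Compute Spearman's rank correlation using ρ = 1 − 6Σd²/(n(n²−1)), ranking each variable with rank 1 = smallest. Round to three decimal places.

0.250

Ranks of variable 1: 5, 7, 2, 1, 4, 6, 3
Ranks of variable 2: 2, 5, 6, 1, 7, 4, 3
d = r₁ − r₂: 3, 2, -4, 0, -3, 2, 0
d²: 9, 4, 16, 0, 9, 4, 0; Σd² = 42
ρ = 1 − 6·42/(7·48) = 1 − 252/336 = 0.250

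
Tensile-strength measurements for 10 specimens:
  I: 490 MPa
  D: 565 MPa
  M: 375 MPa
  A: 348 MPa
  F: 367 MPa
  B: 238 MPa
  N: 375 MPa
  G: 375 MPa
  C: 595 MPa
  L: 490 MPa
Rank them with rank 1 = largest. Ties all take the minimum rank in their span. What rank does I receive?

3

Sorted (descending): 595, 565, 490, 490, 375, 375, 375, 367, 348, 238
The 2 values of 490 occupy positions 3–4 → each gets rank 3.
The 3 values of 375 occupy positions 5–7 → each gets rank 5.
I has value 490 MPa → rank 3.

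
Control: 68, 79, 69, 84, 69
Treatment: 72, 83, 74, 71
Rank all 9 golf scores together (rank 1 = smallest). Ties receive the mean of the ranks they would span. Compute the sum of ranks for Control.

Sorted (ascending): 68, 69, 69, 71, 72, 74, 79, 83, 84
The 2 values of 69 occupy positions 2–3 → average rank (2+3)/2 = 2.5.
Control values → pooled ranks: 68→1, 79→7, 69→2.5, 84→9, 69→2.5
Rank sum = 1 + 7 + 2.5 + 9 + 2.5 = 22

22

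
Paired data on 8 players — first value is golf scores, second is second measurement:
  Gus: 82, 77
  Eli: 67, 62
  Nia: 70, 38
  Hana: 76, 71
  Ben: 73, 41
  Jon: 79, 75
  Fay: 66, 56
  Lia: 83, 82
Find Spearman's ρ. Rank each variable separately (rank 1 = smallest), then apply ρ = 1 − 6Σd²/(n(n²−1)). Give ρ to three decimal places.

0.810

Ranks of variable 1: 7, 2, 3, 5, 4, 6, 1, 8
Ranks of variable 2: 7, 4, 1, 5, 2, 6, 3, 8
d = r₁ − r₂: 0, -2, 2, 0, 2, 0, -2, 0
d²: 0, 4, 4, 0, 4, 0, 4, 0; Σd² = 16
ρ = 1 − 6·16/(8·63) = 1 − 96/504 = 0.810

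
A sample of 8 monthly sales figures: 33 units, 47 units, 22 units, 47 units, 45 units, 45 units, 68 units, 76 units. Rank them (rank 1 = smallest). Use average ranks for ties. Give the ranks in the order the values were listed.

Sorted (ascending): 22, 33, 45, 45, 47, 47, 68, 76
The 2 values of 45 occupy positions 3–4 → average rank (3+4)/2 = 3.5.
The 2 values of 47 occupy positions 5–6 → average rank (5+6)/2 = 5.5.

2, 5.5, 1, 5.5, 3.5, 3.5, 7, 8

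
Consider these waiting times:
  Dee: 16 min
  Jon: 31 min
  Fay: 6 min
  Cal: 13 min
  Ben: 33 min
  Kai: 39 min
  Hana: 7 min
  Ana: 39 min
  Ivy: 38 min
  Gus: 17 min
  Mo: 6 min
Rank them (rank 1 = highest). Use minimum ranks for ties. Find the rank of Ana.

1

Sorted (descending): 39, 39, 38, 33, 31, 17, 16, 13, 7, 6, 6
The 2 values of 39 occupy positions 1–2 → each gets rank 1.
The 2 values of 6 occupy positions 10–11 → each gets rank 10.
Ana has value 39 min → rank 1.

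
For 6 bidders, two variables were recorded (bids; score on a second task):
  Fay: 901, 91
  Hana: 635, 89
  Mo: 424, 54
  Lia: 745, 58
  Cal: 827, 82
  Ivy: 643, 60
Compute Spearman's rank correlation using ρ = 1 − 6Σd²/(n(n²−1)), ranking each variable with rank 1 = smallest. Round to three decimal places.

Ranks of variable 1: 6, 2, 1, 4, 5, 3
Ranks of variable 2: 6, 5, 1, 2, 4, 3
d = r₁ − r₂: 0, -3, 0, 2, 1, 0
d²: 0, 9, 0, 4, 1, 0; Σd² = 14
ρ = 1 − 6·14/(6·35) = 1 − 84/210 = 0.600

0.600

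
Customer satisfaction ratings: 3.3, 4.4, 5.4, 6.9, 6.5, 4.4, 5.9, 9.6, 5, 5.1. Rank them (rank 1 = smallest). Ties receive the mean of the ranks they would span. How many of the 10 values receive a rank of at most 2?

1

Sorted (ascending): 3.3, 4.4, 4.4, 5, 5.1, 5.4, 5.9, 6.5, 6.9, 9.6
The 2 values of 4.4 occupy positions 2–3 → average rank (2+3)/2 = 2.5.
Ranks ≤ 2: {1} → 1 value.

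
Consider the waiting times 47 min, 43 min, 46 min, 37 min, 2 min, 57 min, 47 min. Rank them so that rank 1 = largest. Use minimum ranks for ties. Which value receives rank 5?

Sorted (descending): 57, 47, 47, 46, 43, 37, 2
The 2 values of 47 occupy positions 2–3 → each gets rank 2.
Rank 5 → value 43.

43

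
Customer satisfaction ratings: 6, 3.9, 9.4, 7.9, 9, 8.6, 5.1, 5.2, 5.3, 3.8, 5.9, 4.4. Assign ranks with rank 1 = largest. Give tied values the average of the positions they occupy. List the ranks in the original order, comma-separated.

Sorted (descending): 9.4, 9, 8.6, 7.9, 6, 5.9, 5.3, 5.2, 5.1, 4.4, 3.9, 3.8
No ties — each value takes its position as its rank.

5, 11, 1, 4, 2, 3, 9, 8, 7, 12, 6, 10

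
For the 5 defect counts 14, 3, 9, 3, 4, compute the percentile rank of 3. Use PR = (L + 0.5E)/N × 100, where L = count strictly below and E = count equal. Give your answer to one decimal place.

N = 5.
Strictly below 3: 0. Equal to 3: 2.
PR = (0 + 0.5·2)/5 × 100 = 20.0

20.0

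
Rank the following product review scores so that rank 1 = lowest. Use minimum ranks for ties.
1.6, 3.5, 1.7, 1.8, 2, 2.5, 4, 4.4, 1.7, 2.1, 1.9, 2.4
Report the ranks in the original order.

1, 10, 2, 4, 6, 9, 11, 12, 2, 7, 5, 8

Sorted (ascending): 1.6, 1.7, 1.7, 1.8, 1.9, 2, 2.1, 2.4, 2.5, 3.5, 4, 4.4
The 2 values of 1.7 occupy positions 2–3 → each gets rank 2.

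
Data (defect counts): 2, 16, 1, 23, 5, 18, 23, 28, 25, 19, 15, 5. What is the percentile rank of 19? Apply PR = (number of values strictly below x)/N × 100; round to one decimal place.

58.3

N = 12.
Strictly below 19: 7. Equal to 19: 1.
PR = 7/12 × 100 = 58.3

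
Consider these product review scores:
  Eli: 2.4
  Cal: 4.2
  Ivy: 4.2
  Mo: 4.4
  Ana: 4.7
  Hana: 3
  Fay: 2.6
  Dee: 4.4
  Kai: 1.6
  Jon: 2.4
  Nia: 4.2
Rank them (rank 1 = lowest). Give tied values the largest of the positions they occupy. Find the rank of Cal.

8

Sorted (ascending): 1.6, 2.4, 2.4, 2.6, 3, 4.2, 4.2, 4.2, 4.4, 4.4, 4.7
The 2 values of 2.4 occupy positions 2–3 → each gets rank 3.
The 3 values of 4.2 occupy positions 6–8 → each gets rank 8.
The 2 values of 4.4 occupy positions 9–10 → each gets rank 10.
Cal has value 4.2 → rank 8.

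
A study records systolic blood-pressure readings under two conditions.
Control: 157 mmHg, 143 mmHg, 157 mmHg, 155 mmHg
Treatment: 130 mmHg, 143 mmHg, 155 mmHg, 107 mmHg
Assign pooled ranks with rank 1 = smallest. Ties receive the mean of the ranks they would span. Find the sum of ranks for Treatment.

Sorted (ascending): 107, 130, 143, 143, 155, 155, 157, 157
The 2 values of 143 occupy positions 3–4 → average rank (3+4)/2 = 3.5.
The 2 values of 155 occupy positions 5–6 → average rank (5+6)/2 = 5.5.
The 2 values of 157 occupy positions 7–8 → average rank (7+8)/2 = 7.5.
Treatment values → pooled ranks: 130→2, 143→3.5, 155→5.5, 107→1
Rank sum = 2 + 3.5 + 5.5 + 1 = 12

12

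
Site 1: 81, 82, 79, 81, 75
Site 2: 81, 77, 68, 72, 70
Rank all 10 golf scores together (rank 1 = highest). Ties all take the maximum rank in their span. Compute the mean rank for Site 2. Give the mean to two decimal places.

Sorted (descending): 82, 81, 81, 81, 79, 77, 75, 72, 70, 68
The 3 values of 81 occupy positions 2–4 → each gets rank 4.
Site 2 values → pooled ranks: 81→4, 77→6, 68→10, 72→8, 70→9
Mean rank = (4 + 6 + 10 + 8 + 9) / 5 = 7.40

7.40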